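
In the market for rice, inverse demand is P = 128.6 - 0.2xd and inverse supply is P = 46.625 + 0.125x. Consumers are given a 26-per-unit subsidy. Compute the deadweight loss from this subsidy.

Deadweight loss = 1040

Pre-subsidy: 128.6 - 0.2x = 46.625 + 0.125x gives x* = 3279/13 and P* = 1016/13.
With the rebate, buyers effectively pay Pb = Ps − 26, where Ps is the price sellers receive.
On the curves, Pb = 128.6 - 0.2x and Ps = 46.625 + 0.125x; the wedge Ps − Pb = 26 gives 46.625 + 0.125x − (128.6 - 0.2x) = 26, so x' = 4319/13.
Then Pb = 128.6 − 0.2·(4319/13) = 808/13 and Ps = 46.625 + 0.125·(4319/13) = 1146/13.
The subsidy expands output by 4319/13 − 3279/13 = 80 past the efficient level; on those units the gap between marginal cost and willingness to pay runs from 0 up to 26.
DWL = ½ × 26 × 80 = 1040.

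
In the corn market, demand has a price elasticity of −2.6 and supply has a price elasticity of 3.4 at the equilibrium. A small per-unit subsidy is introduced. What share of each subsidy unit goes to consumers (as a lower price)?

For a small subsidy around the equilibrium, the benefit split depends on the relative slopes, which at a point are proportional to the elasticities.
Buyer share = εs/(εs + |εd|) = 3.4/(3.4 + 2.6) = 17/30; seller share = |εd|/(εs + |εd|) = 13/30.

Consumer share = 17/30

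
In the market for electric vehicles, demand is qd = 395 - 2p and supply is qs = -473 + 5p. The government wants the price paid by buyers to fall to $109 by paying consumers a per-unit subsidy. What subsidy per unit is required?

Required subsidy s = $21 per unit

At a buyer price of 109, quantity demanded is 395 − 2·109 = 177.
Sellers supply 177 only when they receive ps with -473 + 5·ps = 177, i.e. ps = 130.
s = ps − pb = 130 − 109 = 21.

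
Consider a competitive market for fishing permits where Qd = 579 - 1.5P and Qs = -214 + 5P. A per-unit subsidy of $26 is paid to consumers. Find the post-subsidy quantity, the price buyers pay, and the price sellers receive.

Pre-subsidy: 579 - 1.5P = -214 + 5P gives P* = 122, Q* = 396.
With the rebate, buyers effectively pay Pb = Ps − 26, where Ps is the price sellers receive.
Demand in terms of Ps becomes Qd = 579 − 1.5(Ps − 26) = 618 - 1.5Ps. Setting this equal to supply: 618 - 1.5Ps = -214 + 5Ps, so Ps = 128.
Buyers pay Pb = 128 − 26 = 102; Q' = -214 + 5·128 = 426.

Q' = 426; buyers pay $102; sellers receive $128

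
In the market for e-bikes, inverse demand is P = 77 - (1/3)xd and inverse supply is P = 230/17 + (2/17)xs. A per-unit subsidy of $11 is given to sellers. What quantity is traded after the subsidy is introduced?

x' = 3798/23

Pre-subsidy: 77 - (1/3)x = 230/17 + (2/17)x gives x* = 3237/23 and P* = 692/23.
With the subsidy, sellers receive Ps = Pb + 11 for each unit, where Pb is the price buyers pay.
On the curves, Pb = 77 - (1/3)x and Ps = 230/17 + (2/17)x; the wedge Ps − Pb = 11 gives 230/17 + (2/17)x − (77 - (1/3)x) = 11, so x' = 3798/23.
Then Pb = 77 − (1/3)·(3798/23) = 505/23 and Ps = 230/17 + (2/17)·(3798/23) = 758/23.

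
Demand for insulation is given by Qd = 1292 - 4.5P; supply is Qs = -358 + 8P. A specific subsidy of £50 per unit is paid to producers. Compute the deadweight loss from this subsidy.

Pre-subsidy: 1292 - 4.5P = -358 + 8P gives P* = 132, Q* = 698.
With the subsidy, sellers receive Ps = Pb + 50 for each unit, where Pb is the price buyers pay.
Supply in terms of Pb becomes Qs = -358 + 8(Pb + 50) = 42 + 8Pb. Setting this equal to demand: 1292 - 4.5Pb = 42 + 8Pb, so Pb = 100.
Sellers receive Ps = 100 + 50 = 150; Q' = 1292 − 4.5·100 = 842.
The subsidy expands output by 842 − 698 = 144 past the efficient level; on those units the gap between marginal cost and willingness to pay runs from 0 up to 50.
DWL = ½ × 50 × 144 = 3600.

Deadweight loss = £3600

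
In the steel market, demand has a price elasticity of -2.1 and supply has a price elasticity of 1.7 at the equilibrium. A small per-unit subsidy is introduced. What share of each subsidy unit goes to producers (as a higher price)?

For a small subsidy around the equilibrium, the benefit split depends on the relative slopes, which at a point are proportional to the elasticities.
Buyer share = εs/(εs + |εd|) = 1.7/(1.7 + 2.1) = 17/38; seller share = |εd|/(εs + |εd|) = 21/38.
So producers capture 21/38 of the subsidy.

Producer share = 21/38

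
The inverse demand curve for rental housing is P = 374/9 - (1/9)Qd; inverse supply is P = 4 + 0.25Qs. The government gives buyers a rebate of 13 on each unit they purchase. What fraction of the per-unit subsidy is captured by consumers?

Consumer share = 4/13

Pre-subsidy: 374/9 - (1/9)Q = 4 + 0.25Q gives Q* = 104 and P* = 30.
With the rebate, buyers effectively pay Pb = Ps − 13, where Ps is the price sellers receive.
On the curves, Pb = 374/9 - (1/9)Q and Ps = 4 + 0.25Q; the wedge Ps − Pb = 13 gives 4 + 0.25Q − (374/9 - (1/9)Q) = 13, so Q' = 140.
Then Pb = 374/9 − (1/9)·140 = 26 and Ps = 4 + 0.25·140 = 39.
Buyers' price falls by P* − Pb = 30 − 26 = 4; sellers' price rises by Ps − P* = 39 − 30 = 9.
So consumers capture 4/13 = 4/13 of each unit of subsidy.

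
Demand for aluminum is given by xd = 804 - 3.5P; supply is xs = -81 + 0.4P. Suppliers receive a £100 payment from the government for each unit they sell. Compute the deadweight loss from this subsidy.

Deadweight loss = 70000/39

Pre-subsidy: 804 - 3.5P = -81 + 0.4P gives P* = 2950/13, x* = 127/13.
With the subsidy, sellers receive Ps = Pb + 100 for each unit, where Pb is the price buyers pay.
Supply in terms of Pb becomes xs = -81 + 0.4(Pb + 100) = -41 + 0.4Pb. Setting this equal to demand: 804 - 3.5Pb = -41 + 0.4Pb, so Pb = 650/3.
Sellers receive Ps = 650/3 + 100 = 950/3; x' = 804 − 3.5·(650/3) = 137/3.
The subsidy expands output by 137/3 − 127/13 = 1400/39 past the efficient level; on those units the gap between marginal cost and willingness to pay runs from 0 up to 100.
DWL = ½ × 100 × 1400/39 = 70000/39.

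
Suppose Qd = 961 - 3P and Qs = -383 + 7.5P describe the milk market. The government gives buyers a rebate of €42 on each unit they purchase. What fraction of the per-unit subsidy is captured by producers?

Producer share = 2/7

Pre-subsidy: 961 - 3P = -383 + 7.5P gives P* = 128, Q* = 577.
With the rebate, buyers effectively pay Pb = Ps − 42, where Ps is the price sellers receive.
Demand in terms of Ps becomes Qd = 961 − 3(Ps − 42) = 1087 - 3Ps. Setting this equal to supply: 1087 - 3Ps = -383 + 7.5Ps, so Ps = 140.
Buyers pay Pb = 140 − 42 = 98; Q' = -383 + 7.5·140 = 667.
Buyers' price falls by P* − Pb = 128 − 98 = 30; sellers' price rises by Ps − P* = 140 − 128 = 12.
So producers capture 12/42 = 2/7 of each unit of subsidy.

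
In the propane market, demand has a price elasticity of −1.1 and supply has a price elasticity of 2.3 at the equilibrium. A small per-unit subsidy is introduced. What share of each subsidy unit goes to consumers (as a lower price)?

Consumer share = 23/34

For a small subsidy around the equilibrium, the benefit split depends on the relative slopes, which at a point are proportional to the elasticities.
Buyer share = εs/(εs + |εd|) = 2.3/(2.3 + 1.1) = 23/34; seller share = |εd|/(εs + |εd|) = 11/34.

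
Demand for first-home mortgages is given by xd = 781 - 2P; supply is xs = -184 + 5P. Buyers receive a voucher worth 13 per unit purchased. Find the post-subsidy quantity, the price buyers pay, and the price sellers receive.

x' = 3667/7; buyers pay 900/7; sellers receive 991/7

Pre-subsidy: 781 - 2P = -184 + 5P gives P* = 965/7, x* = 3537/7.
With the rebate, buyers effectively pay Pb = Ps − 13, where Ps is the price sellers receive.
Demand in terms of Ps becomes xd = 781 − 2(Ps − 13) = 807 - 2Ps. Setting this equal to supply: 807 - 2Ps = -184 + 5Ps, so Ps = 991/7.
Buyers pay Pb = 991/7 − 13 = 900/7; x' = -184 + 5·(991/7) = 3667/7.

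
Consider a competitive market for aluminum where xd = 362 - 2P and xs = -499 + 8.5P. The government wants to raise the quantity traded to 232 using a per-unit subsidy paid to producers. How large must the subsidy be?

At x = 232, invert demand for the buyer price: Pb = (362 − 232)/2 = 65; invert supply for the seller price: Ps = (232 − (-499))/8.5 = 86.
The subsidy must fill the gap: s = Ps − Pb = 86 − 65 = 21.

Required subsidy s = 21 per unit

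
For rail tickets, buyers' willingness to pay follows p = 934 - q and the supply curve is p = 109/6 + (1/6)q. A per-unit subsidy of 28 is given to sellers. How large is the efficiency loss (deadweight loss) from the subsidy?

Deadweight loss = 336

Pre-subsidy: 934 - q = 109/6 + (1/6)q gives q* = 785 and p* = 149.
With the subsidy, sellers receive ps = pb + 28 for each unit, where pb is the price buyers pay.
On the curves, pb = 934 - q and ps = 109/6 + (1/6)q; the wedge ps − pb = 28 gives 109/6 + (1/6)q − (934 - q) = 28, so q' = 809.
Then pb = 934 − 1·809 = 125 and ps = 109/6 + (1/6)·809 = 153.
The subsidy expands output by 809 − 785 = 24 past the efficient level; on those units the gap between marginal cost and willingness to pay runs from 0 up to 28.
DWL = ½ × 28 × 24 = 336.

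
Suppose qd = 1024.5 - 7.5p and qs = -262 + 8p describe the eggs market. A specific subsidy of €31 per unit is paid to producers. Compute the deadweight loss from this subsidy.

Deadweight loss = €1860

Pre-subsidy: 1024.5 - 7.5p = -262 + 8p gives p* = 83, q* = 402.
With the subsidy, sellers receive ps = pb + 31 for each unit, where pb is the price buyers pay.
Supply in terms of pb becomes qs = -262 + 8(pb + 31) = -14 + 8pb. Setting this equal to demand: 1024.5 - 7.5pb = -14 + 8pb, so pb = 67.
Sellers receive ps = 67 + 31 = 98; q' = 1024.5 − 7.5·67 = 522.
The subsidy expands output by 522 − 402 = 120 past the efficient level; on those units the gap between marginal cost and willingness to pay runs from 0 up to 31.
DWL = ½ × 31 × 120 = 1860.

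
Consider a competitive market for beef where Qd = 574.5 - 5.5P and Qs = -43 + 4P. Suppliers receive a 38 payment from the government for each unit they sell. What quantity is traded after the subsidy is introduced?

Q' = 305

Pre-subsidy: 574.5 - 5.5P = -43 + 4P gives P* = 65, Q* = 217.
With the subsidy, sellers receive Ps = Pb + 38 for each unit, where Pb is the price buyers pay.
Supply in terms of Pb becomes Qs = -43 + 4(Pb + 38) = 109 + 4Pb. Setting this equal to demand: 574.5 - 5.5Pb = 109 + 4Pb, so Pb = 49.
Sellers receive Ps = 49 + 38 = 87; Q' = 574.5 − 5.5·49 = 305.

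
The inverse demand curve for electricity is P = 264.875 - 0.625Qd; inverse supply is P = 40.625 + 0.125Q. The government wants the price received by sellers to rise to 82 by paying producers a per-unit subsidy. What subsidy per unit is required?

At a seller price of 82, quantity supplied is -325 + 8·82 = 331.
Buyers absorb 331 only when they pay Pb = 264.875 − 0.625·331 = 58.
s = Ps − Pb = 82 − 58 = 24.

Required subsidy s = 24 per unit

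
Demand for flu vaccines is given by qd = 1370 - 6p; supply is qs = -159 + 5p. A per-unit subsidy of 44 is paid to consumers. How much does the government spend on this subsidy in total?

Government cost = 28864

Pre-subsidy: 1370 - 6p = -159 + 5p gives p* = 139, q* = 536.
With the rebate, buyers effectively pay pb = ps − 44, where ps is the price sellers receive.
Demand in terms of ps becomes qd = 1370 − 6(ps − 44) = 1634 - 6ps. Setting this equal to supply: 1634 - 6ps = -159 + 5ps, so ps = 163.
Buyers pay pb = 163 − 44 = 119; q' = -159 + 5·163 = 656.
Government outlay = subsidy × quantity = 44 × 656 = 28864.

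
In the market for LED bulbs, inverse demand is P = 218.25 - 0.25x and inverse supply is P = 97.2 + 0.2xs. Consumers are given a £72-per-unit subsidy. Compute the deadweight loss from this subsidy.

Deadweight loss = £5760

Pre-subsidy: 218.25 - 0.25x = 97.2 + 0.2x gives x* = 269 and P* = 151.
With the rebate, buyers effectively pay Pb = Ps − 72, where Ps is the price sellers receive.
On the curves, Pb = 218.25 - 0.25x and Ps = 97.2 + 0.2x; the wedge Ps − Pb = 72 gives 97.2 + 0.2x − (218.25 - 0.25x) = 72, so x' = 429.
Then Pb = 218.25 − 0.25·429 = 111 and Ps = 97.2 + 0.2·429 = 183.
The subsidy expands output by 429 − 269 = 160 past the efficient level; on those units the gap between marginal cost and willingness to pay runs from 0 up to 72.
DWL = ½ × 72 × 160 = 5760.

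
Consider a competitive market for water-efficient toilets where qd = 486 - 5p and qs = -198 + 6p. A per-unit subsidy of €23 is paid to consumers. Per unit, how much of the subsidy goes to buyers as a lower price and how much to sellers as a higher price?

Buyers gain 138/11 per unit; sellers gain 115/11 per unit

Pre-subsidy: 486 - 5p = -198 + 6p gives p* = 684/11, q* = 1926/11.
With the rebate, buyers effectively pay pb = ps − 23, where ps is the price sellers receive.
Demand in terms of ps becomes qd = 486 − 5(ps − 23) = 601 - 5ps. Setting this equal to supply: 601 - 5ps = -198 + 6ps, so ps = 799/11.
Buyers pay pb = 799/11 − 23 = 546/11; q' = -198 + 6·(799/11) = 2616/11.
Buyers' price falls by p* − pb = 684/11 − 546/11 = 138/11; sellers' price rises by ps − p* = 799/11 − 684/11 = 115/11.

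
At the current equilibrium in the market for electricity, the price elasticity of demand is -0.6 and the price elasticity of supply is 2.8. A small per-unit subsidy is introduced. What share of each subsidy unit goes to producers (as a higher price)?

For a small subsidy around the equilibrium, the benefit split depends on the relative slopes, which at a point are proportional to the elasticities.
Buyer share = εs/(εs + |εd|) = 2.8/(2.8 + 0.6) = 14/17; seller share = |εd|/(εs + |εd|) = 3/17.
So producers capture 3/17 of the subsidy.

Producer share = 3/17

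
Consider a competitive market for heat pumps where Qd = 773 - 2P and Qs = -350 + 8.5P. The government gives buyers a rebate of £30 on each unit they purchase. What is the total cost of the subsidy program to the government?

Government cost = £18230

Pre-subsidy: 773 - 2P = -350 + 8.5P gives P* = 2246/21, Q* = 11741/21.
With the rebate, buyers effectively pay Pb = Ps − 30, where Ps is the price sellers receive.
Demand in terms of Ps becomes Qd = 773 − 2(Ps − 30) = 833 - 2Ps. Setting this equal to supply: 833 - 2Ps = -350 + 8.5Ps, so Ps = 338/3.
Buyers pay Pb = 338/3 − 30 = 248/3; Q' = -350 + 8.5·(338/3) = 1823/3.
Government outlay = subsidy × quantity = 30 × 1823/3 = 18230.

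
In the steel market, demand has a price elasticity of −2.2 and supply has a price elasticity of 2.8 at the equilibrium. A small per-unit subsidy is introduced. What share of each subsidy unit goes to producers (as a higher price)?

For a small subsidy around the equilibrium, the benefit split depends on the relative slopes, which at a point are proportional to the elasticities.
Buyer share = εs/(εs + |εd|) = 2.8/(2.8 + 2.2) = 0.56; seller share = |εd|/(εs + |εd|) = 0.44.
So producers capture 0.44 of the subsidy.

Producer share = 0.44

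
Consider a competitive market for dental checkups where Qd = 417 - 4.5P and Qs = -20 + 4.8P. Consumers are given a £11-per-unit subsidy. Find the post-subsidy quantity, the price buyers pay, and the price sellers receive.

Q' = 7164/31; buyers pay 3842/93; sellers receive 4865/93

Pre-subsidy: 417 - 4.5P = -20 + 4.8P gives P* = 4370/93, Q* = 6372/31.
With the rebate, buyers effectively pay Pb = Ps − 11, where Ps is the price sellers receive.
Demand in terms of Ps becomes Qd = 417 − 4.5(Ps − 11) = 466.5 - 4.5Ps. Setting this equal to supply: 466.5 - 4.5Ps = -20 + 4.8Ps, so Ps = 4865/93.
Buyers pay Pb = 4865/93 − 11 = 3842/93; Q' = -20 + 4.8·(4865/93) = 7164/31.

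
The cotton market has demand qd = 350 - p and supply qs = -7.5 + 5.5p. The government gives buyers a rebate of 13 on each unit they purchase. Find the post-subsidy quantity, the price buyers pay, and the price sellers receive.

q' = 306; buyers pay 44; sellers receive 57

Pre-subsidy: 350 - p = -7.5 + 5.5p gives p* = 55, q* = 295.
With the rebate, buyers effectively pay pb = ps − 13, where ps is the price sellers receive.
Demand in terms of ps becomes qd = 350 − 1(ps − 13) = 363 - ps. Setting this equal to supply: 363 - ps = -7.5 + 5.5ps, so ps = 57.
Buyers pay pb = 57 − 13 = 44; q' = -7.5 + 5.5·57 = 306.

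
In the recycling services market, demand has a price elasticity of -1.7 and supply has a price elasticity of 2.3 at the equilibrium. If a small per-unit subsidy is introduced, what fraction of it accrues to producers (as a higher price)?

For a small subsidy around the equilibrium, the benefit split depends on the relative slopes, which at a point are proportional to the elasticities.
Buyer share = εs/(εs + |εd|) = 2.3/(2.3 + 1.7) = 0.575; seller share = |εd|/(εs + |εd|) = 0.425.
So producers capture 0.425 of the subsidy.

Producer share = 0.425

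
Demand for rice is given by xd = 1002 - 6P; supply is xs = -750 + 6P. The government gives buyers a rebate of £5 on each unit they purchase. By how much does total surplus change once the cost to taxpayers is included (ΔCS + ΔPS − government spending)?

Net change in total surplus = -£37.5

Pre-subsidy: 1002 - 6P = -750 + 6P gives P* = 146, x* = 126.
With the rebate, buyers effectively pay Pb = Ps − 5, where Ps is the price sellers receive.
Demand in terms of Ps becomes xd = 1002 − 6(Ps − 5) = 1032 - 6Ps. Setting this equal to supply: 1032 - 6Ps = -750 + 6Ps, so Ps = 148.5.
Buyers pay Pb = 148.5 − 5 = 143.5; x' = -750 + 6·148.5 = 141.
ΔCS = ½(126 + 141)(146 − 143.5) = 333.75; ΔPS = ½(126 + 141)(148.5 − 146) = 333.75.
Government spending = 5 × 141 = 705.
Net change = 333.75 + 333.75 − 705 = -37.5. The loss equals the DWL triangle ½·5·15.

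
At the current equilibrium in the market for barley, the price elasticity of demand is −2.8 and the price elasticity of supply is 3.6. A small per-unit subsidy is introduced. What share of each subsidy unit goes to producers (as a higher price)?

Producer share = 0.4375

For a small subsidy around the equilibrium, the benefit split depends on the relative slopes, which at a point are proportional to the elasticities.
Buyer share = εs/(εs + |εd|) = 3.6/(3.6 + 2.8) = 0.5625; seller share = |εd|/(εs + |εd|) = 0.4375.
So producers capture 0.4375 of the subsidy.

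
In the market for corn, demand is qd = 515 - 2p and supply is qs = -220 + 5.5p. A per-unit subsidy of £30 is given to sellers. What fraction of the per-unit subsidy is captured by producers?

Pre-subsidy: 515 - 2p = -220 + 5.5p gives p* = 98, q* = 319.
With the subsidy, sellers receive ps = pb + 30 for each unit, where pb is the price buyers pay.
Supply in terms of pb becomes qs = -220 + 5.5(pb + 30) = -55 + 5.5pb. Setting this equal to demand: 515 - 2pb = -55 + 5.5pb, so pb = 76.
Sellers receive ps = 76 + 30 = 106; q' = 515 − 2·76 = 363.
Buyers' price falls by p* − pb = 98 − 76 = 22; sellers' price rises by ps − p* = 106 − 98 = 8.
So producers capture 8/30 = 4/15 of each unit of subsidy.

Producer share = 4/15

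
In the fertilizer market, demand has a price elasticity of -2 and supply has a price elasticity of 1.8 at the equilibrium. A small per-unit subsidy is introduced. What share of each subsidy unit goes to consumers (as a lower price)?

Consumer share = 9/19

For a small subsidy around the equilibrium, the benefit split depends on the relative slopes, which at a point are proportional to the elasticities.
Buyer share = εs/(εs + |εd|) = 1.8/(1.8 + 2) = 9/19; seller share = |εd|/(εs + |εd|) = 10/19.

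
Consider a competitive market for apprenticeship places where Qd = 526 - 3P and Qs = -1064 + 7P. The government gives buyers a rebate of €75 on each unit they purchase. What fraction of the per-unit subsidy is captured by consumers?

Pre-subsidy: 526 - 3P = -1064 + 7P gives P* = 159, Q* = 49.
With the rebate, buyers effectively pay Pb = Ps − 75, where Ps is the price sellers receive.
Demand in terms of Ps becomes Qd = 526 − 3(Ps − 75) = 751 - 3Ps. Setting this equal to supply: 751 - 3Ps = -1064 + 7Ps, so Ps = 181.5.
Buyers pay Pb = 181.5 − 75 = 106.5; Q' = -1064 + 7·181.5 = 206.5.
Buyers' price falls by P* − Pb = 159 − 106.5 = 52.5; sellers' price rises by Ps − P* = 181.5 − 159 = 22.5.
So consumers capture 52.5/75 = 0.7 of each unit of subsidy.

Consumer share = 0.7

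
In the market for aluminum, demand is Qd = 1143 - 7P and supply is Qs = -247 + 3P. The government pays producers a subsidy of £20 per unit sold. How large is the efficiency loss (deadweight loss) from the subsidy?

Pre-subsidy: 1143 - 7P = -247 + 3P gives P* = 139, Q* = 170.
With the subsidy, sellers receive Ps = Pb + 20 for each unit, where Pb is the price buyers pay.
Supply in terms of Pb becomes Qs = -247 + 3(Pb + 20) = -187 + 3Pb. Setting this equal to demand: 1143 - 7Pb = -187 + 3Pb, so Pb = 133.
Sellers receive Ps = 133 + 20 = 153; Q' = 1143 − 7·133 = 212.
The subsidy expands output by 212 − 170 = 42 past the efficient level; on those units the gap between marginal cost and willingness to pay runs from 0 up to 20.
DWL = ½ × 20 × 42 = 420.

Deadweight loss = £420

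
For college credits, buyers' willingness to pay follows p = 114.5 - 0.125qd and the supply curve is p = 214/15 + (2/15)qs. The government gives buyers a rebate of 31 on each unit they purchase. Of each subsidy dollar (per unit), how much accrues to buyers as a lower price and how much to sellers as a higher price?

Buyers gain 15 per unit; sellers gain 16 per unit

Pre-subsidy: 114.5 - 0.125q = 214/15 + (2/15)q gives q* = 388 and p* = 66.
With the rebate, buyers effectively pay pb = ps − 31, where ps is the price sellers receive.
On the curves, pb = 114.5 - 0.125q and ps = 214/15 + (2/15)q; the wedge ps − pb = 31 gives 214/15 + (2/15)q − (114.5 - 0.125q) = 31, so q' = 508.
Then pb = 114.5 − 0.125·508 = 51 and ps = 214/15 + (2/15)·508 = 82.
Buyers' price falls by p* − pb = 66 − 51 = 15; sellers' price rises by ps − p* = 82 − 66 = 16.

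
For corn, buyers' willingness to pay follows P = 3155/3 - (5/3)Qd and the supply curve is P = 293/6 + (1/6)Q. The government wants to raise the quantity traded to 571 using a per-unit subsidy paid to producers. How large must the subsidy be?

Required subsidy s = 44 per unit

At Q = 571, from the demand curve buyers pay Pb = 3155/3 − (5/3)·571 = 100; from the supply curve sellers need Ps = 293/6 + (1/6)·571 = 144.
The subsidy must fill the gap: s = Ps − Pb = 144 − 100 = 44.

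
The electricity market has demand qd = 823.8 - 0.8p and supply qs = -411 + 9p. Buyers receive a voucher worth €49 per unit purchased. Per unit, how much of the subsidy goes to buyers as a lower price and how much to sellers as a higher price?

Buyers gain €45 per unit; sellers gain €4 per unit

Pre-subsidy: 823.8 - 0.8p = -411 + 9p gives p* = 126, q* = 723.
With the rebate, buyers effectively pay pb = ps − 49, where ps is the price sellers receive.
Demand in terms of ps becomes qd = 823.8 − 0.8(ps − 49) = 863 - 0.8ps. Setting this equal to supply: 863 - 0.8ps = -411 + 9ps, so ps = 130.
Buyers pay pb = 130 − 49 = 81; q' = -411 + 9·130 = 759.
Buyers' price falls by p* − pb = 126 − 81 = 45; sellers' price rises by ps − p* = 130 − 126 = 4.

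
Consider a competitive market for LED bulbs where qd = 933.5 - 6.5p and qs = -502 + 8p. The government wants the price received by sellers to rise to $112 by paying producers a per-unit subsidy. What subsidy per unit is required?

Required subsidy s = $29 per unit

At a seller price of 112, quantity supplied is -502 + 8·112 = 394.
Buyers absorb 394 only when they pay pb with 933.5 − 6.5·pb = 394, i.e. pb = 83.
s = ps − pb = 112 − 83 = 29.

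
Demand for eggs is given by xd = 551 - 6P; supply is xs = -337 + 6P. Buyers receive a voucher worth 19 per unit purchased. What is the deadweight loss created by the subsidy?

Pre-subsidy: 551 - 6P = -337 + 6P gives P* = 74, x* = 107.
With the rebate, buyers effectively pay Pb = Ps − 19, where Ps is the price sellers receive.
Demand in terms of Ps becomes xd = 551 − 6(Ps − 19) = 665 - 6Ps. Setting this equal to supply: 665 - 6Ps = -337 + 6Ps, so Ps = 83.5.
Buyers pay Pb = 83.5 − 19 = 64.5; x' = -337 + 6·83.5 = 164.
The subsidy expands output by 164 − 107 = 57 past the efficient level; on those units the gap between marginal cost and willingness to pay runs from 0 up to 19.
DWL = ½ × 19 × 57 = 541.5.

Deadweight loss = 541.5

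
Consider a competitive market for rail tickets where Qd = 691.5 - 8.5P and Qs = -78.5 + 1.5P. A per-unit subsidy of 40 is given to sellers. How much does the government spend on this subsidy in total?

Government cost = 3520

Pre-subsidy: 691.5 - 8.5P = -78.5 + 1.5P gives P* = 77, Q* = 37.
With the subsidy, sellers receive Ps = Pb + 40 for each unit, where Pb is the price buyers pay.
Supply in terms of Pb becomes Qs = -78.5 + 1.5(Pb + 40) = -18.5 + 1.5Pb. Setting this equal to demand: 691.5 - 8.5Pb = -18.5 + 1.5Pb, so Pb = 71.
Sellers receive Ps = 71 + 40 = 111; Q' = 691.5 − 8.5·71 = 88.
Government outlay = subsidy × quantity = 40 × 88 = 3520.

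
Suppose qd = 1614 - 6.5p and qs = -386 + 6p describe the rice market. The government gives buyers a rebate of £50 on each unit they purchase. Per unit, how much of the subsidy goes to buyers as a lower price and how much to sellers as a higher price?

Buyers gain £24 per unit; sellers gain £26 per unit

Pre-subsidy: 1614 - 6.5p = -386 + 6p gives p* = 160, q* = 574.
With the rebate, buyers effectively pay pb = ps − 50, where ps is the price sellers receive.
Demand in terms of ps becomes qd = 1614 − 6.5(ps − 50) = 1939 - 6.5ps. Setting this equal to supply: 1939 - 6.5ps = -386 + 6ps, so ps = 186.
Buyers pay pb = 186 − 50 = 136; q' = -386 + 6·186 = 730.
Buyers' price falls by p* − pb = 160 − 136 = 24; sellers' price rises by ps − p* = 186 − 160 = 26.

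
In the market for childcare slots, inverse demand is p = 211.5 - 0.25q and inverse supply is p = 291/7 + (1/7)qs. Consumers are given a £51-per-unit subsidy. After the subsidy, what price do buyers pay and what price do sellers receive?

Buyers pay 780/11; sellers receive 1341/11

Pre-subsidy: 211.5 - 0.25q = 291/7 + (1/7)q gives q* = 4758/11 and p* = 1137/11.
With the rebate, buyers effectively pay pb = ps − 51, where ps is the price sellers receive.
On the curves, pb = 211.5 - 0.25q and ps = 291/7 + (1/7)q; the wedge ps − pb = 51 gives 291/7 + (1/7)q − (211.5 - 0.25q) = 51, so q' = 6186/11.
Then pb = 211.5 − 0.25·(6186/11) = 780/11 and ps = 291/7 + (1/7)·(6186/11) = 1341/11.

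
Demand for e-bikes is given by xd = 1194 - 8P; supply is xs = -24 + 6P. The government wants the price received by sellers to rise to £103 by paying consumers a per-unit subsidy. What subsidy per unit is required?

Required subsidy s = £28 per unit

At a seller price of 103, quantity supplied is -24 + 6·103 = 594.
Buyers absorb 594 only when they pay Pb with 1194 − 8·Pb = 594, i.e. Pb = 75.
s = Ps − Pb = 103 − 75 = 28.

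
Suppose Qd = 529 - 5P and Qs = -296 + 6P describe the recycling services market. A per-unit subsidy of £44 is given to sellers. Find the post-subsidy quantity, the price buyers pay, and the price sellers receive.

Pre-subsidy: 529 - 5P = -296 + 6P gives P* = 75, Q* = 154.
With the subsidy, sellers receive Ps = Pb + 44 for each unit, where Pb is the price buyers pay.
Supply in terms of Pb becomes Qs = -296 + 6(Pb + 44) = -32 + 6Pb. Setting this equal to demand: 529 - 5Pb = -32 + 6Pb, so Pb = 51.
Sellers receive Ps = 51 + 44 = 95; Q' = 529 − 5·51 = 274.

Q' = 274; buyers pay £51; sellers receive £95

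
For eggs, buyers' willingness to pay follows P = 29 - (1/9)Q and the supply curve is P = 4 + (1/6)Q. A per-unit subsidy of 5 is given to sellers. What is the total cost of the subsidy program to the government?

Government cost = 540

Pre-subsidy: 29 - (1/9)Q = 4 + (1/6)Q gives Q* = 90 and P* = 19.
With the subsidy, sellers receive Ps = Pb + 5 for each unit, where Pb is the price buyers pay.
On the curves, Pb = 29 - (1/9)Q and Ps = 4 + (1/6)Q; the wedge Ps − Pb = 5 gives 4 + (1/6)Q − (29 - (1/9)Q) = 5, so Q' = 108.
Then Pb = 29 − (1/9)·108 = 17 and Ps = 4 + (1/6)·108 = 22.
Government outlay = subsidy × quantity = 5 × 108 = 540.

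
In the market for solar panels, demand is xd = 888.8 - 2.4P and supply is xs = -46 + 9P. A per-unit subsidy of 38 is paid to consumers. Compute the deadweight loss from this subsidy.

Pre-subsidy: 888.8 - 2.4P = -46 + 9P gives P* = 82, x* = 692.
With the rebate, buyers effectively pay Pb = Ps − 38, where Ps is the price sellers receive.
Demand in terms of Ps becomes xd = 888.8 − 2.4(Ps − 38) = 980 - 2.4Ps. Setting this equal to supply: 980 - 2.4Ps = -46 + 9Ps, so Ps = 90.
Buyers pay Pb = 90 − 38 = 52; x' = -46 + 9·90 = 764.
The subsidy expands output by 764 − 692 = 72 past the efficient level; on those units the gap between marginal cost and willingness to pay runs from 0 up to 38.
DWL = ½ × 38 × 72 = 1368.

Deadweight loss = 1368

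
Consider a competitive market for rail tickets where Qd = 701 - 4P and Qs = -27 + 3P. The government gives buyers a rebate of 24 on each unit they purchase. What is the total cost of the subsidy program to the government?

Pre-subsidy: 701 - 4P = -27 + 3P gives P* = 104, Q* = 285.
With the rebate, buyers effectively pay Pb = Ps − 24, where Ps is the price sellers receive.
Demand in terms of Ps becomes Qd = 701 − 4(Ps − 24) = 797 - 4Ps. Setting this equal to supply: 797 - 4Ps = -27 + 3Ps, so Ps = 824/7.
Buyers pay Pb = 824/7 − 24 = 656/7; Q' = -27 + 3·(824/7) = 2283/7.
Government outlay = subsidy × quantity = 24 × 2283/7 = 54792/7.

Government cost = 54792/7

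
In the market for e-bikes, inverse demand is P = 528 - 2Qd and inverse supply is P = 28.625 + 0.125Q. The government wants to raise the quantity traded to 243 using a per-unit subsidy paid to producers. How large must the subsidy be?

Required subsidy s = 17 per unit

At Q = 243, from the demand curve buyers pay Pb = 528 − 2·243 = 42; from the supply curve sellers need Ps = 28.625 + 0.125·243 = 59.
The subsidy must fill the gap: s = Ps − Pb = 59 − 42 = 17.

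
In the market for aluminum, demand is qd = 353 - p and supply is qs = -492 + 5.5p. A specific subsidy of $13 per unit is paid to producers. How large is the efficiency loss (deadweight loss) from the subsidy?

Deadweight loss = $71.5

Pre-subsidy: 353 - p = -492 + 5.5p gives p* = 130, q* = 223.
With the subsidy, sellers receive ps = pb + 13 for each unit, where pb is the price buyers pay.
Supply in terms of pb becomes qs = -492 + 5.5(pb + 13) = -420.5 + 5.5pb. Setting this equal to demand: 353 - pb = -420.5 + 5.5pb, so pb = 119.
Sellers receive ps = 119 + 13 = 132; q' = 353 − 1·119 = 234.
The subsidy expands output by 234 − 223 = 11 past the efficient level; on those units the gap between marginal cost and willingness to pay runs from 0 up to 13.
DWL = ½ × 13 × 11 = 71.5.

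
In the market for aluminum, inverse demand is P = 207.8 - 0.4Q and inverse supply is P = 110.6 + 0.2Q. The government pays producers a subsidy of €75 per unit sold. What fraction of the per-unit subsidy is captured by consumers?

Consumer share = 2/3

Pre-subsidy: 207.8 - 0.4Q = 110.6 + 0.2Q gives Q* = 162 and P* = 143.
With the subsidy, sellers receive Ps = Pb + 75 for each unit, where Pb is the price buyers pay.
On the curves, Pb = 207.8 - 0.4Q and Ps = 110.6 + 0.2Q; the wedge Ps − Pb = 75 gives 110.6 + 0.2Q − (207.8 - 0.4Q) = 75, so Q' = 287.
Then Pb = 207.8 − 0.4·287 = 93 and Ps = 110.6 + 0.2·287 = 168.
Buyers' price falls by P* − Pb = 143 − 93 = 50; sellers' price rises by Ps − P* = 168 − 143 = 25.
So consumers capture 50/75 = 2/3 of each unit of subsidy.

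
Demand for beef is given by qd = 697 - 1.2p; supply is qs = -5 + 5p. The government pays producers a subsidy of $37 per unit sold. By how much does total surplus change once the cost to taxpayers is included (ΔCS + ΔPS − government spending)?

Net change in total surplus = -20535/31

Pre-subsidy: 697 - 1.2p = -5 + 5p gives p* = 3510/31, q* = 17395/31.
With the subsidy, sellers receive ps = pb + 37 for each unit, where pb is the price buyers pay.
Supply in terms of pb becomes qs = -5 + 5(pb + 37) = 180 + 5pb. Setting this equal to demand: 697 - 1.2pb = 180 + 5pb, so pb = 2585/31.
Sellers receive ps = 2585/31 + 37 = 3732/31; q' = 697 − 1.2·(2585/31) = 18505/31.
ΔCS = ½(17395/31 + 18505/31)(3510/31 − 2585/31) = 16603750/961; ΔPS = ½(17395/31 + 18505/31)(3732/31 − 3510/31) = 3984900/961.
Government spending = 37 × 18505/31 = 684685/31.
Net change = 16603750/961 + 3984900/961 − 684685/31 = -20535/31. The loss equals the DWL triangle ½·37·1110/31.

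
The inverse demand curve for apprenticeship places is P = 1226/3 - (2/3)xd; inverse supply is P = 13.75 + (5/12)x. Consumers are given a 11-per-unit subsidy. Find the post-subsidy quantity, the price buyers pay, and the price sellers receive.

Pre-subsidy: 1226/3 - (2/3)x = 13.75 + (5/12)x gives x* = 4739/13 and P* = 6460/39.
With the rebate, buyers effectively pay Pb = Ps − 11, where Ps is the price sellers receive.
On the curves, Pb = 1226/3 - (2/3)x and Ps = 13.75 + (5/12)x; the wedge Ps − Pb = 11 gives 13.75 + (5/12)x − (1226/3 - (2/3)x) = 11, so x' = 4871/13.
Then Pb = 1226/3 − (2/3)·(4871/13) = 6196/39 and Ps = 13.75 + (5/12)·(4871/13) = 6625/39.

x' = 4871/13; buyers pay 6196/39; sellers receive 6625/39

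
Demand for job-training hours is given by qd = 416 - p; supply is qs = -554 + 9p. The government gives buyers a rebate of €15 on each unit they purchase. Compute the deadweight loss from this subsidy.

Pre-subsidy: 416 - p = -554 + 9p gives p* = 97, q* = 319.
With the rebate, buyers effectively pay pb = ps − 15, where ps is the price sellers receive.
Demand in terms of ps becomes qd = 416 − 1(ps − 15) = 431 - ps. Setting this equal to supply: 431 - ps = -554 + 9ps, so ps = 98.5.
Buyers pay pb = 98.5 − 15 = 83.5; q' = -554 + 9·98.5 = 332.5.
The subsidy expands output by 332.5 − 319 = 13.5 past the efficient level; on those units the gap between marginal cost and willingness to pay runs from 0 up to 15.
DWL = ½ × 15 × 13.5 = 101.25.

Deadweight loss = €101.25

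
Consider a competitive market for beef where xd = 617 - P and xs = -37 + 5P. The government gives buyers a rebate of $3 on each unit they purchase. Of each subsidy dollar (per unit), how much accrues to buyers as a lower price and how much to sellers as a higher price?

Buyers gain $2.5 per unit; sellers gain $0.5 per unit

Pre-subsidy: 617 - P = -37 + 5P gives P* = 109, x* = 508.
With the rebate, buyers effectively pay Pb = Ps − 3, where Ps is the price sellers receive.
Demand in terms of Ps becomes xd = 617 − 1(Ps − 3) = 620 - Ps. Setting this equal to supply: 620 - Ps = -37 + 5Ps, so Ps = 109.5.
Buyers pay Pb = 109.5 − 3 = 106.5; x' = -37 + 5·109.5 = 510.5.
Buyers' price falls by P* − Pb = 109 − 106.5 = 2.5; sellers' price rises by Ps − P* = 109.5 − 109 = 0.5.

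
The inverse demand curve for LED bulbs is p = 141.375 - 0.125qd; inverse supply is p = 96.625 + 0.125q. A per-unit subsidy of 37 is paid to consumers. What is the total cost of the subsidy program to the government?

Pre-subsidy: 141.375 - 0.125q = 96.625 + 0.125q gives q* = 179 and p* = 119.
With the rebate, buyers effectively pay pb = ps − 37, where ps is the price sellers receive.
On the curves, pb = 141.375 - 0.125q and ps = 96.625 + 0.125q; the wedge ps − pb = 37 gives 96.625 + 0.125q − (141.375 - 0.125q) = 37, so q' = 327.
Then pb = 141.375 − 0.125·327 = 100.5 and ps = 96.625 + 0.125·327 = 137.5.
Government outlay = subsidy × quantity = 37 × 327 = 12099.

Government cost = 12099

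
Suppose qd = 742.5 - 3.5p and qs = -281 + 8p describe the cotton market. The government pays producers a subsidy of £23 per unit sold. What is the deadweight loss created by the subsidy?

Pre-subsidy: 742.5 - 3.5p = -281 + 8p gives p* = 89, q* = 431.
With the subsidy, sellers receive ps = pb + 23 for each unit, where pb is the price buyers pay.
Supply in terms of pb becomes qs = -281 + 8(pb + 23) = -97 + 8pb. Setting this equal to demand: 742.5 - 3.5pb = -97 + 8pb, so pb = 73.
Sellers receive ps = 73 + 23 = 96; q' = 742.5 − 3.5·73 = 487.
The subsidy expands output by 487 − 431 = 56 past the efficient level; on those units the gap between marginal cost and willingness to pay runs from 0 up to 23.
DWL = ½ × 23 × 56 = 644.

Deadweight loss = £644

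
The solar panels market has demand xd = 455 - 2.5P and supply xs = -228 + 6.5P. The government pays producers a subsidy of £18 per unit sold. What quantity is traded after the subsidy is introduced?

x' = 2680/9

Pre-subsidy: 455 - 2.5P = -228 + 6.5P gives P* = 683/9, x* = 4775/18.
With the subsidy, sellers receive Ps = Pb + 18 for each unit, where Pb is the price buyers pay.
Supply in terms of Pb becomes xs = -228 + 6.5(Pb + 18) = -111 + 6.5Pb. Setting this equal to demand: 455 - 2.5Pb = -111 + 6.5Pb, so Pb = 566/9.
Sellers receive Ps = 566/9 + 18 = 728/9; x' = 455 − 2.5·(566/9) = 2680/9.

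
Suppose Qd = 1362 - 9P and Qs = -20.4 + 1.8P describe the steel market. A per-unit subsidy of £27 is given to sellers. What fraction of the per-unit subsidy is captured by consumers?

Pre-subsidy: 1362 - 9P = -20.4 + 1.8P gives P* = 128, Q* = 210.
With the subsidy, sellers receive Ps = Pb + 27 for each unit, where Pb is the price buyers pay.
Supply in terms of Pb becomes Qs = -20.4 + 1.8(Pb + 27) = 28.2 + 1.8Pb. Setting this equal to demand: 1362 - 9Pb = 28.2 + 1.8Pb, so Pb = 123.5.
Sellers receive Ps = 123.5 + 27 = 150.5; Q' = 1362 − 9·123.5 = 250.5.
Buyers' price falls by P* − Pb = 128 − 123.5 = 4.5; sellers' price rises by Ps − P* = 150.5 − 128 = 22.5.
So consumers capture 4.5/27 = 1/6 of each unit of subsidy.

Consumer share = 1/6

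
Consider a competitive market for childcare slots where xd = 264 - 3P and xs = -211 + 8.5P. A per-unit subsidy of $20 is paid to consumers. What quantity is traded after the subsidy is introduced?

Pre-subsidy: 264 - 3P = -211 + 8.5P gives P* = 950/23, x* = 3222/23.
With the rebate, buyers effectively pay Pb = Ps − 20, where Ps is the price sellers receive.
Demand in terms of Ps becomes xd = 264 − 3(Ps − 20) = 324 - 3Ps. Setting this equal to supply: 324 - 3Ps = -211 + 8.5Ps, so Ps = 1070/23.
Buyers pay Pb = 1070/23 − 20 = 610/23; x' = -211 + 8.5·(1070/23) = 4242/23.

x' = 4242/23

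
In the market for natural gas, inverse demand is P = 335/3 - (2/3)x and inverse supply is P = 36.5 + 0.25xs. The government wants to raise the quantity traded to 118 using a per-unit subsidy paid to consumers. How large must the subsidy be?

At x = 118, from the demand curve buyers pay Pb = 335/3 − (2/3)·118 = 33; from the supply curve sellers need Ps = 36.5 + 0.25·118 = 66.
The subsidy must fill the gap: s = Ps − Pb = 66 − 33 = 33.

Required subsidy s = 33 per unit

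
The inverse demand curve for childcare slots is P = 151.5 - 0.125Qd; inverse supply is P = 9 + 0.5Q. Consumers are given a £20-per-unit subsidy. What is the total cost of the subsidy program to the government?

Pre-subsidy: 151.5 - 0.125Q = 9 + 0.5Q gives Q* = 228 and P* = 123.
With the rebate, buyers effectively pay Pb = Ps − 20, where Ps is the price sellers receive.
On the curves, Pb = 151.5 - 0.125Q and Ps = 9 + 0.5Q; the wedge Ps − Pb = 20 gives 9 + 0.5Q − (151.5 - 0.125Q) = 20, so Q' = 260.
Then Pb = 151.5 − 0.125·260 = 119 and Ps = 9 + 0.5·260 = 139.
Government outlay = subsidy × quantity = 20 × 260 = 5200.

Government cost = £5200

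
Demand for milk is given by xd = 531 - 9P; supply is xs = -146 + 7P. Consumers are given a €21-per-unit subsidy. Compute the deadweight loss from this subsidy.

Deadweight loss = €868.21875

Pre-subsidy: 531 - 9P = -146 + 7P gives P* = 42.3125, x* = 150.1875.
With the rebate, buyers effectively pay Pb = Ps − 21, where Ps is the price sellers receive.
Demand in terms of Ps becomes xd = 531 − 9(Ps − 21) = 720 - 9Ps. Setting this equal to supply: 720 - 9Ps = -146 + 7Ps, so Ps = 54.125.
Buyers pay Pb = 54.125 − 21 = 33.125; x' = -146 + 7·54.125 = 232.875.
The subsidy expands output by 232.875 − 150.1875 = 82.6875 past the efficient level; on those units the gap between marginal cost and willingness to pay runs from 0 up to 21.
DWL = ½ × 21 × 82.6875 = 868.21875.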